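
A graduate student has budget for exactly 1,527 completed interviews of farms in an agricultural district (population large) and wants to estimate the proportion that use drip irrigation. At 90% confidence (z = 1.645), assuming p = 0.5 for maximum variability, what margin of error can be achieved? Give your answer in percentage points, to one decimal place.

SE(p̂) = √[p(1−p)/n] = √[0.2500/1527] = 0.01280.
E = z × SE = 1.645 × 0.01280 = 0.02105, or 2.1 percentage points.

2.1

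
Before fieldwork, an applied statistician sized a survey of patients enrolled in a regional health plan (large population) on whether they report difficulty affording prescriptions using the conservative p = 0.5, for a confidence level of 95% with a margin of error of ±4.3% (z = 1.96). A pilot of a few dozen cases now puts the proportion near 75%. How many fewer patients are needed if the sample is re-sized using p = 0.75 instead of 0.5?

Conservative (p = 0.5): n = 1.96² × 0.25 / 0.043² ≈ 519.42 → 520.
Using p = 0.75: p(1−p) = 0.1875, so n = 1.96² × 0.1875 / 0.043² ≈ 389.56 → 390.
Reduction: 520 − 390 = 130.

130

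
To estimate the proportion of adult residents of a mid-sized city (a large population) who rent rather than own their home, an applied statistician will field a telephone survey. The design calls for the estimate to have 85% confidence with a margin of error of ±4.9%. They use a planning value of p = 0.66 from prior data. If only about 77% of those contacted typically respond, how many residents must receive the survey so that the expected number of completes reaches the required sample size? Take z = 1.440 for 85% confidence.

252

Completed interviews needed: n₀ = 1.440² × 0.2244 / 0.049² ≈ 193.80 → 194.
At a 77% response rate, contacts needed = 194 / 0.77 ≈ 251.95 → 252.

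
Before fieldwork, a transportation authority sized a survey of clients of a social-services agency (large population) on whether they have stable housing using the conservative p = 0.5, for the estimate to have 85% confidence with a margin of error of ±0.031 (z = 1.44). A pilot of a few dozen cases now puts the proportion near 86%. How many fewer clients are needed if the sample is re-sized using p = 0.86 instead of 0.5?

280

Conservative (p = 0.5): n = 1.44² × 0.25 / 0.031² ≈ 539.44 → 540.
Using p = 0.86: p(1−p) = 0.1204, so n = 1.44² × 0.1204 / 0.031² ≈ 259.79 → 260.
Reduction: 540 − 260 = 280.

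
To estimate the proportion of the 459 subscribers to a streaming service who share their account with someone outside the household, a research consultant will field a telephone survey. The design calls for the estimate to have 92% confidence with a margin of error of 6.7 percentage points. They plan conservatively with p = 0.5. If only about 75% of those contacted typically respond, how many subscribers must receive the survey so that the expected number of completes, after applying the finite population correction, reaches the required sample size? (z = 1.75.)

Completed interviews needed (unadjusted): n₀ = 1.75² × 0.2500 / 0.067² ≈ 170.56 → 171.
FPC for N = 459: n = 171 / (1 + 170/459) = 171 / 1.3704 ≈ 124.78 → 125.
At a 75% response rate, contacts needed = 125 / 0.75 ≈ 166.67 → 167.

167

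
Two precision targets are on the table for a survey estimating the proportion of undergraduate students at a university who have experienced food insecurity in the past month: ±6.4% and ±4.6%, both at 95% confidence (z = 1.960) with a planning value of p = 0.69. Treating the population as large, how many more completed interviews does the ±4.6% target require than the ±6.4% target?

At ±6.4%: n = 1.960² × 0.2139 / 0.064² ≈ 200.61 → 201.
At ±4.6%: n = 1.960² × 0.2139 / 0.046² ≈ 388.34 → 389.
Additional respondents: 389 − 201 = 188.

188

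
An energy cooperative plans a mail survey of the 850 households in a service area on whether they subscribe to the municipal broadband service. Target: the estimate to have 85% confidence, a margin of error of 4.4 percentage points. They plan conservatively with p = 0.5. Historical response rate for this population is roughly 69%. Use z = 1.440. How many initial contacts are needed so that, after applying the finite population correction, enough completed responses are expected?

Completed interviews needed (unadjusted): n₀ = 1.440² × 0.2500 / 0.044² ≈ 267.77 → 268.
FPC for N = 850: n = 268 / (1 + 267/850) = 268 / 1.3141 ≈ 203.94 → 204.
At a 69% response rate, contacts needed = 204 / 0.69 ≈ 295.65 → 296.

296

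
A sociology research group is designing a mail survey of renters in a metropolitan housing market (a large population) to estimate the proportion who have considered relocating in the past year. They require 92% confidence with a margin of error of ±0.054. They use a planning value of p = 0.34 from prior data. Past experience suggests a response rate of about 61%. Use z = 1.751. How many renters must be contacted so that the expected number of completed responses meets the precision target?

Completed interviews needed: n₀ = 1.751² × 0.2244 / 0.054² ≈ 235.94 → 236.
At a 61% response rate, contacts needed = 236 / 0.61 ≈ 386.89 → 387.

387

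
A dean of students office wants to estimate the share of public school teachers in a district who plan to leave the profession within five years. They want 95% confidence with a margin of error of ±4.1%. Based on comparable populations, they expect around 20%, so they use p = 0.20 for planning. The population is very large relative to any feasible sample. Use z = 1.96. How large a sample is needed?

With p = 0.20, p(1−p) = 0.1600.
n = z²·p(1−p)/E² = 1.96² × 0.1600 / 0.041² = 3.8416 × 0.1600 / 0.001681 ≈ 365.65.
Rounding up gives n = 366.

366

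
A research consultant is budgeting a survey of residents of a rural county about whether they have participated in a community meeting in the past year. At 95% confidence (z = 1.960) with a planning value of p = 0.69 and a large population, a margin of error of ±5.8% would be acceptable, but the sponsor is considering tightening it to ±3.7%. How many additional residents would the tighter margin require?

At ±5.8%: n = 1.960² × 0.2139 / 0.058² ≈ 244.27 → 245.
At ±3.7%: n = 1.960² × 0.2139 / 0.037² ≈ 600.23 → 601.
Additional respondents: 601 − 245 = 356.

356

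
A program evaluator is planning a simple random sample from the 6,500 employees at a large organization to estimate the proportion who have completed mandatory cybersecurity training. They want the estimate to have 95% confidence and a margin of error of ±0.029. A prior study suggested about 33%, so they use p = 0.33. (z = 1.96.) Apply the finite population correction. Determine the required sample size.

875

Unadjusted: n₀ = 1.96² × 0.33 × 0.67 / 0.029² ≈ 1009.96, so n₀ = 1010.
Finite population correction with N = 6,500: n = n₀ / (1 + (n₀−1)/N) = 1010 / (1 + 1009/6500) = 1010 / 1.1552 ≈ 874.28.
Rounding up, n = 875.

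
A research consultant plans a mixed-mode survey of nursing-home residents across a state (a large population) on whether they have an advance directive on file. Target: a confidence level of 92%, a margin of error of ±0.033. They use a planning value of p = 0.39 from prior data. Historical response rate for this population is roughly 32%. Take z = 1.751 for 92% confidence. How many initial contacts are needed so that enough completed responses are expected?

Completed interviews needed: n₀ = 1.751² × 0.2379 / 0.033² ≈ 669.79 → 670.
At a 32% response rate, contacts needed = 670 / 0.32 ≈ 2093.75 → 2094.

2094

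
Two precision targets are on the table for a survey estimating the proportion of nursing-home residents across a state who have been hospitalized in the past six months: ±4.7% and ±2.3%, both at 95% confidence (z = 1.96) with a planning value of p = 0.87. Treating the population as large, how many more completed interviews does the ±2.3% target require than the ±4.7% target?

At ±4.7%: n = 1.96² × 0.1131 / 0.047² ≈ 196.69 → 197.
At ±2.3%: n = 1.96² × 0.1131 / 0.023² ≈ 821.33 → 822.
Additional respondents: 822 − 197 = 625.

625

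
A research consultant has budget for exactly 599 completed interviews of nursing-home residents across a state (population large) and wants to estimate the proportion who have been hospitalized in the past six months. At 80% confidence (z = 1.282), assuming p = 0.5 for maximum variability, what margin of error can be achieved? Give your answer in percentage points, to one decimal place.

2.6

SE(p̂) = √[p(1−p)/n] = √[0.2500/599] = 0.02043.
E = z × SE = 1.282 × 0.02043 = 0.02619, or 2.6 percentage points.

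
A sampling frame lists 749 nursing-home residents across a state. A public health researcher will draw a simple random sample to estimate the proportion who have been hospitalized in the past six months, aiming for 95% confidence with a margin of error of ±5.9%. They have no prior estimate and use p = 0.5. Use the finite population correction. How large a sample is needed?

For 95% confidence, z = 1.96.
Unadjusted: n₀ = 1.96² × 0.50 × 0.50 / 0.059² ≈ 275.90, so n₀ = 276.
Finite population correction with N = 749: n = n₀ / (1 + (n₀−1)/N) = 276 / (1 + 275/749) = 276 / 1.3672 ≈ 201.88.
Rounding up, n = 202.

202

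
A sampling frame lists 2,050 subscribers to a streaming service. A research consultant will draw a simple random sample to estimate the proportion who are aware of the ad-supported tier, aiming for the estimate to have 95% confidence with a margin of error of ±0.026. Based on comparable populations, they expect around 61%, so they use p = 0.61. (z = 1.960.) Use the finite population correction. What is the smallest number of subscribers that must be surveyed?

815

Unadjusted: n₀ = 1.960² × 0.61 × 0.39 / 0.026² ≈ 1351.95, so n₀ = 1352.
Finite population correction with N = 2,050: n = n₀ / (1 + (n₀−1)/N) = 1352 / (1 + 1351/2050) = 1352 / 1.6590 ≈ 814.94.
Rounding up, n = 815.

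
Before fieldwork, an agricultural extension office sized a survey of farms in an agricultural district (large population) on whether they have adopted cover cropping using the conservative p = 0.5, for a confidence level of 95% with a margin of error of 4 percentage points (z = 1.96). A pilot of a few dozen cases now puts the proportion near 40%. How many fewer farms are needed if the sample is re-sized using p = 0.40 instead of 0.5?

24

Conservative (p = 0.5): n = 1.96² × 0.25 / 0.040² ≈ 600.25 → 601.
Using p = 0.40: p(1−p) = 0.2400, so n = 1.96² × 0.2400 / 0.040² ≈ 576.24 → 577.
Reduction: 601 − 577 = 24.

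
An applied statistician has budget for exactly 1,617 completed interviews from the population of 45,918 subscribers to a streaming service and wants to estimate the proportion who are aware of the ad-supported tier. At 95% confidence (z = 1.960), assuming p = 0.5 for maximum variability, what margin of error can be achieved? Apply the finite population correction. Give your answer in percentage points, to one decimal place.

2.4

Finite-population factor: (N−n)/(N−1) = (45918−1617)/(45918−1) = 0.9648.
SE(p̂) = √[p(1−p)/n · (N−n)/(N−1)] = √[0.2500/1617 × 0.9648] = 0.01221.
E = z × SE = 1.960 × 0.01221 = 0.02394 ≈ 2.4 percentage points.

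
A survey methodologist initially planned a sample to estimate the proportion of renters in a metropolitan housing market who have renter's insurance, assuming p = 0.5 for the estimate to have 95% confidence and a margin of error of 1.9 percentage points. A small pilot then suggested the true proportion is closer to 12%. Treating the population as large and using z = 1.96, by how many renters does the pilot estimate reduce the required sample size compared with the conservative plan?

1537

Conservative (p = 0.5): n = 1.96² × 0.25 / 0.019² ≈ 2660.39 → 2661.
Using p = 0.12: p(1−p) = 0.1056, so n = 1.96² × 0.1056 / 0.019² ≈ 1123.75 → 1124.
Reduction: 2661 − 1124 = 1537.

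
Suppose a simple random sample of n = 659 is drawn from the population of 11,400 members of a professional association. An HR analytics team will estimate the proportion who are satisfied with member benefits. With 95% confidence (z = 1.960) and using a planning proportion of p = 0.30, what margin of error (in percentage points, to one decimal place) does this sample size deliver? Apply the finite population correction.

Finite-population factor: (N−n)/(N−1) = (11400−659)/(11400−1) = 0.9423.
SE(p̂) = √[p(1−p)/n · (N−n)/(N−1)] = √[0.2100/659 × 0.9423] = 0.01733.
E = z × SE = 1.960 × 0.01733 = 0.03396 ≈ 3.4 percentage points.

3.4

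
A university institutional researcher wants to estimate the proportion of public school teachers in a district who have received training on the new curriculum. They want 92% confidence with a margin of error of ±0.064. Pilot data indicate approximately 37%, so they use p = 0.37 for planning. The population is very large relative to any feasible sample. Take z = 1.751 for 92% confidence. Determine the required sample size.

With p = 0.37, p(1−p) = 0.2331.
n = z²·p(1−p)/E² = 1.751² × 0.2331 / 0.064² = 3.0660 × 0.2331 / 0.004096 ≈ 174.48.
Rounding up gives n = 175.

175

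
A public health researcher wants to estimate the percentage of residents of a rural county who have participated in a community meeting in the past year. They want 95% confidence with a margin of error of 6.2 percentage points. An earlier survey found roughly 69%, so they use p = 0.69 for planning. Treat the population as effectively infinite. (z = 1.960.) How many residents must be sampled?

214

With p = 0.69, p(1−p) = 0.2139.
n = z²·p(1−p)/E² = 1.960² × 0.2139 / 0.062² = 3.8416 × 0.2139 / 0.003844 ≈ 213.77.
Rounding up gives n = 214.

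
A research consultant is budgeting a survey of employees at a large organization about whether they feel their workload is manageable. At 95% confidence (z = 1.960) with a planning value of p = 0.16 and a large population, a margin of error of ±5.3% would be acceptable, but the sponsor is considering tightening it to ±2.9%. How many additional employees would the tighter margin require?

At ±5.3%: n = 1.960² × 0.1344 / 0.053² ≈ 183.81 → 184.
At ±2.9%: n = 1.960² × 0.1344 / 0.029² ≈ 613.93 → 614.
Additional respondents: 614 − 184 = 430.

430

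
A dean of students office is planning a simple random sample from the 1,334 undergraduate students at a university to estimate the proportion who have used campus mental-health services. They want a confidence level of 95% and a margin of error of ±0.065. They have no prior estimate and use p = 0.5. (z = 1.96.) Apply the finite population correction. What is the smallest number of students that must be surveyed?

Unadjusted: n₀ = 1.96² × 0.50 × 0.50 / 0.065² ≈ 227.31, so n₀ = 228.
Finite population correction with N = 1,334: n = n₀ / (1 + (n₀−1)/N) = 228 / (1 + 227/1334) = 228 / 1.1702 ≈ 194.84.
Rounding up, n = 195.

195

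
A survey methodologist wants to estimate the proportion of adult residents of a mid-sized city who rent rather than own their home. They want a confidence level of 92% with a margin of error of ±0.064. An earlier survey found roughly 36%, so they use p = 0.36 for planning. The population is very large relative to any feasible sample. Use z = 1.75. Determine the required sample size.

173

With p = 0.36, p(1−p) = 0.2304.
n = z²·p(1−p)/E² = 1.75² × 0.2304 / 0.064² = 3.0625 × 0.2304 / 0.004096 ≈ 172.27.
Rounding up gives n = 173.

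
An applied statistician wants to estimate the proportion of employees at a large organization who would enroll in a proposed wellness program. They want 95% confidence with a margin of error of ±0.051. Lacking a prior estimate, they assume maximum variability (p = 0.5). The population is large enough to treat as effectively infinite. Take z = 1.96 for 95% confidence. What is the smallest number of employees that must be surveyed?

370

With p = 0.5, p(1−p) = 0.25.
n = z²·p(1−p)/E² = 1.96² × 0.2500 / 0.051² = 3.8416 × 0.2500 / 0.002601 ≈ 369.24.
Rounding up gives n = 370.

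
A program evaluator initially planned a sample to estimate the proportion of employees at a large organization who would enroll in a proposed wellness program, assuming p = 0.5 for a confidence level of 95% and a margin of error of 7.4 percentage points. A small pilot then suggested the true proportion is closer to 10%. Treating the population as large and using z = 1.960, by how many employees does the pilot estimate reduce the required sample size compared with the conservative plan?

112

Conservative (p = 0.5): n = 1.960² × 0.25 / 0.074² ≈ 175.38 → 176.
Using p = 0.10: p(1−p) = 0.0900, so n = 1.960² × 0.0900 / 0.074² ≈ 63.14 → 64.
Reduction: 176 − 64 = 112.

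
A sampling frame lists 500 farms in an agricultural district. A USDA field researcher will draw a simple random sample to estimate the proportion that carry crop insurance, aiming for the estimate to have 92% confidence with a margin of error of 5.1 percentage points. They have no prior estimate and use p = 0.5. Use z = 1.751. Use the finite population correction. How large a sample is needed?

Unadjusted: n₀ = 1.751² × 0.50 × 0.50 / 0.051² ≈ 294.69, so n₀ = 295.
Finite population correction with N = 500: n = n₀ / (1 + (n₀−1)/N) = 295 / (1 + 294/500) = 295 / 1.5880 ≈ 185.77.
Rounding up, n = 186.

186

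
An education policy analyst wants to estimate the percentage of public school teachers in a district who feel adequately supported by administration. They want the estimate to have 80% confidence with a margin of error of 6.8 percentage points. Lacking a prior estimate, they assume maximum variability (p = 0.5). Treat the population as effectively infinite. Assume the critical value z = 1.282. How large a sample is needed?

89

With p = 0.5, p(1−p) = 0.25.
n = z²·p(1−p)/E² = 1.282² × 0.2500 / 0.068² = 1.6435 × 0.2500 / 0.004624 ≈ 88.86.
Rounding up gives n = 89.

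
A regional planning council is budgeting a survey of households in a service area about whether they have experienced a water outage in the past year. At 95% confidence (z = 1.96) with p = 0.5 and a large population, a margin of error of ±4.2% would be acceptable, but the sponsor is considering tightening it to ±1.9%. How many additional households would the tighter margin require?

At ±4.2%: n = 1.96² × 0.2500 / 0.042² ≈ 544.44 → 545.
At ±1.9%: n = 1.96² × 0.2500 / 0.019² ≈ 2660.39 → 2661.
Additional respondents: 2661 − 545 = 2116.

2116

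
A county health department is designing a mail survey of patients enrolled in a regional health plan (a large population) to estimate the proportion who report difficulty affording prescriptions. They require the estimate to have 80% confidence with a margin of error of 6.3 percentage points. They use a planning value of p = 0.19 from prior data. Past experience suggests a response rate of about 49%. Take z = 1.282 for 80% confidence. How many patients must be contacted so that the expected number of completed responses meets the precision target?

131

Completed interviews needed: n₀ = 1.282² × 0.1539 / 0.063² ≈ 63.73 → 64.
At a 49% response rate, contacts needed = 64 / 0.49 ≈ 130.61 → 131.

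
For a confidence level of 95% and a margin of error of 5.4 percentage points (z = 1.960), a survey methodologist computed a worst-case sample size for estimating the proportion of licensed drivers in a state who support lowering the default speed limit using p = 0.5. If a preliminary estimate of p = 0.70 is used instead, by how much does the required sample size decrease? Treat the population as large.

53

Conservative (p = 0.5): n = 1.960² × 0.25 / 0.054² ≈ 329.36 → 330.
Using p = 0.70: p(1−p) = 0.2100, so n = 1.960² × 0.2100 / 0.054² ≈ 276.66 → 277.
Reduction: 330 − 277 = 53.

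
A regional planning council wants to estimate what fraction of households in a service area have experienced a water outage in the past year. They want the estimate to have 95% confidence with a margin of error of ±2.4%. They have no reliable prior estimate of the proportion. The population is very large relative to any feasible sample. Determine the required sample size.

For 95% confidence, z = 1.96.
With no prior estimate, use p = 0.5, giving p(1−p) = 0.25.
n = z²·p(1−p)/E² = 1.96² × 0.2500 / 0.024² = 3.8416 × 0.2500 / 0.000576 ≈ 1667.36.
Rounding up gives n = 1668.

1668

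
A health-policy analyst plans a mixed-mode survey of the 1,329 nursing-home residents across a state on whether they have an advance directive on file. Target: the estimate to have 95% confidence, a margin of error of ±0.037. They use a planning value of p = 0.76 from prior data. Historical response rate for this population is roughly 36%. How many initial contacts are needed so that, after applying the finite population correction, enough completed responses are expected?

For 95% confidence, z = 1.96.
Completed interviews needed (unadjusted): n₀ = 1.96² × 0.1824 / 0.037² ≈ 511.84 → 512.
FPC for N = 1,329: n = 512 / (1 + 511/1329) = 512 / 1.3845 ≈ 369.81 → 370.
At a 36% response rate, contacts needed = 370 / 0.36 ≈ 1027.78 → 1028.

1028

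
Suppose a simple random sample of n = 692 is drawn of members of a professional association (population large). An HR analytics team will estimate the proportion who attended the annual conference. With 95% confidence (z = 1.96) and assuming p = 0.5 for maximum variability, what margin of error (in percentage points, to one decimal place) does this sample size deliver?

SE(p̂) = √[p(1−p)/n] = √[0.2500/692] = 0.01901.
E = z × SE = 1.96 × 0.01901 = 0.03725, or 3.7 percentage points.

3.7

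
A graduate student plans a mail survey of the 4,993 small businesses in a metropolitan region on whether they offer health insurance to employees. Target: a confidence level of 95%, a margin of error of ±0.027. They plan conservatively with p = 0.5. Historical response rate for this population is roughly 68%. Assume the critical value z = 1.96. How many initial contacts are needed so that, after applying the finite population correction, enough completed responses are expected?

1534

Completed interviews needed (unadjusted): n₀ = 1.96² × 0.2500 / 0.027² ≈ 1317.42 → 1318.
FPC for N = 4,993: n = 1318 / (1 + 1317/4993) = 1318 / 1.2638 ≈ 1042.91 → 1043.
At a 68% response rate, contacts needed = 1043 / 0.68 ≈ 1533.82 → 1534.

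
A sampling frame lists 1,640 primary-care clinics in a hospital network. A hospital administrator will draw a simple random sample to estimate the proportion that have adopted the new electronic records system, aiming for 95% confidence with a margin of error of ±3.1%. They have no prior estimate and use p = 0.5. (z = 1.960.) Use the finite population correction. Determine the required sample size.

Unadjusted: n₀ = 1.960² × 0.50 × 0.50 / 0.031² ≈ 999.38, so n₀ = 1000.
Finite population correction with N = 1,640: n = n₀ / (1 + (n₀−1)/N) = 1000 / (1 + 999/1640) = 1000 / 1.6091 ≈ 621.45.
Rounding up, n = 622.

622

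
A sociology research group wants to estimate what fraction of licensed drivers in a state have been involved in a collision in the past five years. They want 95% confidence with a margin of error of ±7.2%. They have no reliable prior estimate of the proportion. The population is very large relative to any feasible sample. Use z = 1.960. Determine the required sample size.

186

With no prior estimate, use p = 0.5, giving p(1−p) = 0.25.
n = z²·p(1−p)/E² = 1.960² × 0.2500 / 0.072² = 3.8416 × 0.2500 / 0.005184 ≈ 185.26.
Rounding up gives n = 186.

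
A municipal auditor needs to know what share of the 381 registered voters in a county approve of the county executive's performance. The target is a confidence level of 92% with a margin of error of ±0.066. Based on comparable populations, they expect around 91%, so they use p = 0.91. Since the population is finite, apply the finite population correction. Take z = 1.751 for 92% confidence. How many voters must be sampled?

Unadjusted: n₀ = 1.751² × 0.91 × 0.09 / 0.066² ≈ 57.65, so n₀ = 58.
Finite population correction with N = 381: n = n₀ / (1 + (n₀−1)/N) = 58 / (1 + 57/381) = 58 / 1.1496 ≈ 50.45.
Rounding up, n = 51.

51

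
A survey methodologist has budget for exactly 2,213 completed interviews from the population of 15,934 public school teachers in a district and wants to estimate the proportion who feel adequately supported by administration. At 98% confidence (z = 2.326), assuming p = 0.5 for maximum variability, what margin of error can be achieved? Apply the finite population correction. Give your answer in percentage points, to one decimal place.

2.3

Finite-population factor: (N−n)/(N−1) = (15934−2213)/(15934−1) = 0.8612.
SE(p̂) = √[p(1−p)/n · (N−n)/(N−1)] = √[0.2500/2213 × 0.8612] = 0.00986.
E = z × SE = 2.326 × 0.00986 = 0.02294 ≈ 2.3 percentage points.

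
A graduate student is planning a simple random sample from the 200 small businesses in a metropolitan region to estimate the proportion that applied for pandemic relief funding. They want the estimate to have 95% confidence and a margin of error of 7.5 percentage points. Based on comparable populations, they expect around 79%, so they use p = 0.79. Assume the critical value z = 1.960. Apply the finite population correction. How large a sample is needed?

73

Unadjusted: n₀ = 1.960² × 0.79 × 0.21 / 0.075² ≈ 113.30, so n₀ = 114.
Finite population correction with N = 200: n = n₀ / (1 + (n₀−1)/N) = 114 / (1 + 113/200) = 114 / 1.5650 ≈ 72.84.
Rounding up, n = 73.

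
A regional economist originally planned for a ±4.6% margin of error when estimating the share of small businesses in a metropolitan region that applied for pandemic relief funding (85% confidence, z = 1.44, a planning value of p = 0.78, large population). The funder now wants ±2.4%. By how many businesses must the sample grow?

449

At ±4.6%: n = 1.44² × 0.1716 / 0.046² ≈ 168.16 → 169.
At ±2.4%: n = 1.44² × 0.1716 / 0.024² ≈ 617.76 → 618.
Additional respondents: 618 − 169 = 449.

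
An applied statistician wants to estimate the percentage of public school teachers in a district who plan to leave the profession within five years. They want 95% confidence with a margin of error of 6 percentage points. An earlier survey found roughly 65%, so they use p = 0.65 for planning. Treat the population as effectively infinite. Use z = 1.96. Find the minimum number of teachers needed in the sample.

243

With p = 0.65, p(1−p) = 0.2275.
n = z²·p(1−p)/E² = 1.96² × 0.2275 / 0.060² = 3.8416 × 0.2275 / 0.003600 ≈ 242.77.
Rounding up gives n = 243.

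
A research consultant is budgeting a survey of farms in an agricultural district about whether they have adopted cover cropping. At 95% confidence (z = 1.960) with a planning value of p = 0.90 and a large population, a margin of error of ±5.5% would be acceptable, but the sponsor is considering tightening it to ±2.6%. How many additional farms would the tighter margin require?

At ±5.5%: n = 1.960² × 0.0900 / 0.055² ≈ 114.30 → 115.
At ±2.6%: n = 1.960² × 0.0900 / 0.026² ≈ 511.46 → 512.
Additional respondents: 512 − 115 = 397.

397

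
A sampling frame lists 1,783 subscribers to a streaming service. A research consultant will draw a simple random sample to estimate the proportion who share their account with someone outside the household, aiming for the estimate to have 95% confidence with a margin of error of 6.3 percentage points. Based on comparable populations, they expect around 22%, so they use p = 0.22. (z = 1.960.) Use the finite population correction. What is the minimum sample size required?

Unadjusted: n₀ = 1.960² × 0.22 × 0.78 / 0.063² ≈ 166.09, so n₀ = 167.
Finite population correction with N = 1,783: n = n₀ / (1 + (n₀−1)/N) = 167 / (1 + 166/1783) = 167 / 1.0931 ≈ 152.78.
Rounding up, n = 153.

153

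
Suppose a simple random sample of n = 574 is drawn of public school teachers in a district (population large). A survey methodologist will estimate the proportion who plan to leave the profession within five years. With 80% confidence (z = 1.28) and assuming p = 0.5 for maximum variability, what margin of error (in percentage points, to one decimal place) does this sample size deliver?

2.7

SE(p̂) = √[p(1−p)/n] = √[0.2500/574] = 0.02087.
E = z × SE = 1.28 × 0.02087 = 0.02671, or 2.7 percentage points.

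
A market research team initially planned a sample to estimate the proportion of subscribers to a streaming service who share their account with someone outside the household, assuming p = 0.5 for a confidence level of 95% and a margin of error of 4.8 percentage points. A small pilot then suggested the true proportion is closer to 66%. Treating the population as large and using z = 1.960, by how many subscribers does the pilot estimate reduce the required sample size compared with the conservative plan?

Conservative (p = 0.5): n = 1.960² × 0.25 / 0.048² ≈ 416.84 → 417.
Using p = 0.66: p(1−p) = 0.2244, so n = 1.960² × 0.2244 / 0.048² ≈ 374.16 → 375.
Reduction: 417 − 375 = 42.

42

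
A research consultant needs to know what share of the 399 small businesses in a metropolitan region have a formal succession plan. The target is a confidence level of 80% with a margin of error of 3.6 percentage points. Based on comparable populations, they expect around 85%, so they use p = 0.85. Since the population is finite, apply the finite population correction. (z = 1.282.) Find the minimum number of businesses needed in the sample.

Unadjusted: n₀ = 1.282² × 0.85 × 0.15 / 0.036² ≈ 161.69, so n₀ = 162.
Finite population correction with N = 399: n = n₀ / (1 + (n₀−1)/N) = 162 / (1 + 161/399) = 162 / 1.4035 ≈ 115.43.
Rounding up, n = 116.

116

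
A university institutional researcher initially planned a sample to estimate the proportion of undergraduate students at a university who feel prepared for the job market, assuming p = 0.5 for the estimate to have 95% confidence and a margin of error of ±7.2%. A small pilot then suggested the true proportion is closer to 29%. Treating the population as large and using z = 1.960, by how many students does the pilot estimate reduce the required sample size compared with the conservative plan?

Conservative (p = 0.5): n = 1.960² × 0.25 / 0.072² ≈ 185.26 → 186.
Using p = 0.29: p(1−p) = 0.2059, so n = 1.960² × 0.2059 / 0.072² ≈ 152.58 → 153.
Reduction: 186 − 153 = 33.

33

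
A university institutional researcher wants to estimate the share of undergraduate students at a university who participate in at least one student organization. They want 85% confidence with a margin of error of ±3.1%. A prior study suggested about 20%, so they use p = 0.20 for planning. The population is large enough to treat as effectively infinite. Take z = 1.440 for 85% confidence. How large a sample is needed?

With p = 0.20, p(1−p) = 0.1600.
n = z²·p(1−p)/E² = 1.440² × 0.1600 / 0.031² = 2.0736 × 0.1600 / 0.000961 ≈ 345.24.
Rounding up gives n = 346.

346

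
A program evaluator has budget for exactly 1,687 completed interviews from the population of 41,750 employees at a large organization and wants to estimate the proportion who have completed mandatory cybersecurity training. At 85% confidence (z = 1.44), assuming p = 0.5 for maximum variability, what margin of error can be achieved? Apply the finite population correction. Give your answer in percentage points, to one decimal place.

1.7

Finite-population factor: (N−n)/(N−1) = (41750−1687)/(41750−1) = 0.9596.
SE(p̂) = √[p(1−p)/n · (N−n)/(N−1)] = √[0.2500/1687 × 0.9596] = 0.01193.
E = z × SE = 1.44 × 0.01193 = 0.01717 ≈ 1.7 percentage points.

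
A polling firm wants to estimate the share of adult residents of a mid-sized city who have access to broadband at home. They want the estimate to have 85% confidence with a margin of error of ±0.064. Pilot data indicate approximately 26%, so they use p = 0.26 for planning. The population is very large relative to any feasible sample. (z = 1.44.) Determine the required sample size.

With p = 0.26, p(1−p) = 0.1924.
n = z²·p(1−p)/E² = 1.44² × 0.1924 / 0.064² = 2.0736 × 0.1924 / 0.004096 ≈ 97.40.
Rounding up gives n = 98.

98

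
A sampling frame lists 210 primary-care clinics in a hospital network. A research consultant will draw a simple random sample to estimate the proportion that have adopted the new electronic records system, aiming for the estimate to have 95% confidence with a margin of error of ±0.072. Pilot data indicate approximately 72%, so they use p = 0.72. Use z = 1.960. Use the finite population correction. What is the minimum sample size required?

Unadjusted: n₀ = 1.960² × 0.72 × 0.28 / 0.072² ≈ 149.40, so n₀ = 150.
Finite population correction with N = 210: n = n₀ / (1 + (n₀−1)/N) = 150 / (1 + 149/210) = 150 / 1.7095 ≈ 87.74.
Rounding up, n = 88.

88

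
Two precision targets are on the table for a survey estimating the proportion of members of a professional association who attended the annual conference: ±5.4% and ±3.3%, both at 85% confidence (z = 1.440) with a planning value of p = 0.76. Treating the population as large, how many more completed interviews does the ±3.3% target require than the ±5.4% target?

At ±5.4%: n = 1.440² × 0.1824 / 0.054² ≈ 129.71 → 130.
At ±3.3%: n = 1.440² × 0.1824 / 0.033² ≈ 347.31 → 348.
Additional respondents: 348 − 130 = 218.

218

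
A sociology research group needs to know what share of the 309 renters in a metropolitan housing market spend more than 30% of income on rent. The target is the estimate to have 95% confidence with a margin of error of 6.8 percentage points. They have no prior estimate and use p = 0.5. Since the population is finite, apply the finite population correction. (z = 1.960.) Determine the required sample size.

125

Unadjusted: n₀ = 1.960² × 0.50 × 0.50 / 0.068² ≈ 207.70, so n₀ = 208.
Finite population correction with N = 309: n = n₀ / (1 + (n₀−1)/N) = 208 / (1 + 207/309) = 208 / 1.6699 ≈ 124.56.
Rounding up, n = 125.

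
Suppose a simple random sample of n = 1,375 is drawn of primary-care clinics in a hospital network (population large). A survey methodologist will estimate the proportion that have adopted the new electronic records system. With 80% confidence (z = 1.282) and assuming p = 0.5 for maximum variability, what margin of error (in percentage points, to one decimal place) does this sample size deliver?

SE(p̂) = √[p(1−p)/n] = √[0.2500/1375] = 0.01348.
E = z × SE = 1.282 × 0.01348 = 0.01729, or 1.7 percentage points.

1.7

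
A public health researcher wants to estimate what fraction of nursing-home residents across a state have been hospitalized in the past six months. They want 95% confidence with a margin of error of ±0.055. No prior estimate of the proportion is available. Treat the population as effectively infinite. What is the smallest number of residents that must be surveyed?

318

For 95% confidence, z = 1.96.
With no prior estimate, use p = 0.5, giving p(1−p) = 0.25.
n = z²·p(1−p)/E² = 1.96² × 0.2500 / 0.055² = 3.8416 × 0.2500 / 0.003025 ≈ 317.49.
Rounding up gives n = 318.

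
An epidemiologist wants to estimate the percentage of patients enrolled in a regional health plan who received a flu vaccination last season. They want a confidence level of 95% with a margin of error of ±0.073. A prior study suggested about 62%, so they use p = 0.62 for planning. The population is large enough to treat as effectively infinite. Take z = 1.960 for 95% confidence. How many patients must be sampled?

170

With p = 0.62, p(1−p) = 0.2356.
n = z²·p(1−p)/E² = 1.960² × 0.2356 / 0.073² = 3.8416 × 0.2356 / 0.005329 ≈ 169.84.
Rounding up gives n = 170.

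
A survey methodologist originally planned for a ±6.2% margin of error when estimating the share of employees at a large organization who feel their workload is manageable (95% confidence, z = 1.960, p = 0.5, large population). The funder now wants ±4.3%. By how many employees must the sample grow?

At ±6.2%: n = 1.960² × 0.2500 / 0.062² ≈ 249.84 → 250.
At ±4.3%: n = 1.960² × 0.2500 / 0.043² ≈ 519.42 → 520.
Additional respondents: 520 − 250 = 270.

270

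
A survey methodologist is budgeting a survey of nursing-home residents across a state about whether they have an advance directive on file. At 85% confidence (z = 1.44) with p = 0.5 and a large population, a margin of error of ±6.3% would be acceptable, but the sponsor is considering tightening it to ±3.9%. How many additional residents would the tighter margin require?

210

At ±6.3%: n = 1.44² × 0.2500 / 0.063² ≈ 130.61 → 131.
At ±3.9%: n = 1.44² × 0.2500 / 0.039² ≈ 340.83 → 341.
Additional respondents: 341 − 131 = 210.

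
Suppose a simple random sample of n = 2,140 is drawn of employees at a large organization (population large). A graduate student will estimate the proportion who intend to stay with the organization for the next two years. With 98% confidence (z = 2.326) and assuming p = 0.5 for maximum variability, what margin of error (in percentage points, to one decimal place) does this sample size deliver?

2.5

SE(p̂) = √[p(1−p)/n] = √[0.2500/2140] = 0.01081.
E = z × SE = 2.326 × 0.01081 = 0.02514, or 2.5 percentage points.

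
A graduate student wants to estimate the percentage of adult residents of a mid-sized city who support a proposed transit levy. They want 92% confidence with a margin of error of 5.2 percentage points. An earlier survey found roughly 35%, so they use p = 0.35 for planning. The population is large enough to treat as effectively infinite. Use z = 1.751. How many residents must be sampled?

258

With p = 0.35, p(1−p) = 0.2275.
n = z²·p(1−p)/E² = 1.751² × 0.2275 / 0.052² = 3.0660 × 0.2275 / 0.002704 ≈ 257.96.
Rounding up gives n = 258.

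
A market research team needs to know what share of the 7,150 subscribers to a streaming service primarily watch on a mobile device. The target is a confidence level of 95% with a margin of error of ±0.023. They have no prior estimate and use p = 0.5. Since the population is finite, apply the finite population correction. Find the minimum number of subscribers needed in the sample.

For 95% confidence, z = 1.96.
Unadjusted: n₀ = 1.96² × 0.50 × 0.50 / 0.023² ≈ 1815.50, so n₀ = 1816.
Finite population correction with N = 7,150: n = n₀ / (1 + (n₀−1)/N) = 1816 / (1 + 1815/7150) = 1816 / 1.2538 ≈ 1448.34.
Rounding up, n = 1449.

1449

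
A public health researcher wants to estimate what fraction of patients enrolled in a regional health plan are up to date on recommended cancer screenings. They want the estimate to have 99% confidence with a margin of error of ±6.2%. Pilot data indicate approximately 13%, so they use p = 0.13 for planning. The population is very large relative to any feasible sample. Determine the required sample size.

For 99% confidence, z = 2.576.
With p = 0.13, p(1−p) = 0.1131.
n = z²·p(1−p)/E² = 2.576² × 0.1131 / 0.062² = 6.6358 × 0.1131 / 0.003844 ≈ 195.24.
Rounding up gives n = 196.

196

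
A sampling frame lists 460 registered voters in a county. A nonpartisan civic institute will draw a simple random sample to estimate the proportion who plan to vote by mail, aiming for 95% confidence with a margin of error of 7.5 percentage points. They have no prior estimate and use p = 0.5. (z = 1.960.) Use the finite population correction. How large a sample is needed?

Unadjusted: n₀ = 1.960² × 0.50 × 0.50 / 0.075² ≈ 170.74, so n₀ = 171.
Finite population correction with N = 460: n = n₀ / (1 + (n₀−1)/N) = 171 / (1 + 170/460) = 171 / 1.3696 ≈ 124.86.
Rounding up, n = 125.

125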